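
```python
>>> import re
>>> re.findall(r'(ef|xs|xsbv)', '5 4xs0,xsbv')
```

['xs', 'xs']

`|` is ordered: at each position the engine commits to the first alternative that works.
Because there's exactly one group, `findall` drops the full match and keeps group 1 from each hit.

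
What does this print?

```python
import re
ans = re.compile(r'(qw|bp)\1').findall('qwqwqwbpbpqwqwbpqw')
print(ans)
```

['qw', 'bp', 'qw']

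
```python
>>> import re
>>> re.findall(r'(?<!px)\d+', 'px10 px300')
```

['0', '00']

Because the assertion is negative and zero-width, positions next to the forbidden text are skipped.
Matches: at [3:4] → '0'; at [8:10] → '00'.
`findall` yields the raw match text (2 of them) because the pattern has no groups.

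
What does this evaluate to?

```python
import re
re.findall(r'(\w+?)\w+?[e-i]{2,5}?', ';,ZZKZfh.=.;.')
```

['Z']

Pattern: one or more of a word character (lazy) (captured); then one or more of a word character (lazy), then 2 to 5 of a character in [e-i] (lazy).
A `+?`/`*?`/`{m,n}?` starts at its minimum and grows only as far as needed for what follows to match.
Walking the string: at [2:8] match 'ZZKZfh', group 1 = 'Z'.
With a single group, `findall` returns only what that group captured — 1 item.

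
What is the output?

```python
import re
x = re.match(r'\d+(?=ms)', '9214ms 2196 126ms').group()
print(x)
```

9214

The `(?=…)`/`(?<=…)` assertion just peeks at neighbouring text; it doesn't advance the match position.
`re.match` only tries the pattern at the start of the string.
The match spans [0:4] → '9214'.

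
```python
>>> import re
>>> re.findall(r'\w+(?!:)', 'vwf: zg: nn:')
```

['vw', 'z', 'n']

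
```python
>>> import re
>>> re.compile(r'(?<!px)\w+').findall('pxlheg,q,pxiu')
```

The negative lookaround is zero-width — it rules out positions where the adjacent text would match, without consuming anything.
Walking the string: at [0:6] → 'pxlheg'; at [7:8] → 'q'; at [9:13] → 'pxiu'.
`findall` yields the raw match text (3 of them) because the pattern has no groups.

['pxlheg', 'q', 'pxiu']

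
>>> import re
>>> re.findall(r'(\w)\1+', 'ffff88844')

['f', '8', '4']

After group 1 captures some text, `\1` only succeeds where that same text appears again.
Matches: at [0:4] match 'ffff', group 1 = 'f'; at [4:7] match '888', group 1 = '8'; at [7:9] match '44', group 1 = '4'.
Because there's exactly one group, `findall` drops the full match and keeps group 1 from each hit.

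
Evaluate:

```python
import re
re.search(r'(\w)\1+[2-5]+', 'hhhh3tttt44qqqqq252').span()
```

The backreference `\1` re-matches whatever the first group consumed, character for character.
`search` walks the string left to right and returns the first match it finds.
The match spans [0:5] → 'hhhh3'.
Captured: group 1 = 'h'.

(0, 5)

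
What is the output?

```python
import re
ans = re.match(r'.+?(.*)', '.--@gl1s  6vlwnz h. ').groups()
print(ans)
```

('--@gl1s  6vlwnz h. ',)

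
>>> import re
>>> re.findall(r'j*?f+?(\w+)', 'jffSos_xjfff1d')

['fSos_xjfff1d']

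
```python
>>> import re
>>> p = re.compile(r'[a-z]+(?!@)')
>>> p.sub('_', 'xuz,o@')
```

'_,o@'

Because the assertion is negative and zero-width, positions next to the forbidden text are skipped.
`sub` substitutes '_' at each match site.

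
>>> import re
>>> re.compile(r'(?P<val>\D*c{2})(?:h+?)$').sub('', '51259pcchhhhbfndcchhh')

'51259'

Each match is replaced by ''.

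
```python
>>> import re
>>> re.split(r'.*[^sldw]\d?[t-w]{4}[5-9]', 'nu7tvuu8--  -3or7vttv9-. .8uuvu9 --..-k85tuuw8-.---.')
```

['', '-.---.']

Pattern: zero or more of any character, then any character except [sldw]; then optionally a digit, then exactly 4 of a character in [t-w], then a character in [5-9].
Matches to split on: at [0:46] → 'nu7tvuu8--  -3or7vttv9-. .8uuvu9 --..-k85tuuw8'.
Each match becomes a cut point; 2 segments remain.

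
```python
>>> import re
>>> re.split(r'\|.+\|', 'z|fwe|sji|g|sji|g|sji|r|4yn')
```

Matches to split on: at [1:24] → '|fwe|sji|g|sji|g|sji|r|'.
`split` removes every match and returns the 2 fragments in between.

['z', '4yn']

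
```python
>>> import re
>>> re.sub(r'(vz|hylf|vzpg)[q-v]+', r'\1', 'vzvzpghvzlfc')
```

Matches: at [0:3] → 'vzv'.
Each match is replaced using the text its own group 1 captured.

'vzzpghvzlfc'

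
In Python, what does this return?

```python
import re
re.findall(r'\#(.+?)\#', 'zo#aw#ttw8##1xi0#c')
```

Lazy quantifiers expand one character at a time until the remainder of the pattern can match.
Walking the string: at [2:6] match '#aw#', group 1 = 'aw'; at [10:17] match '##1xi0#', group 1 = '#1xi0'.
`findall` collects group 1 from each match (2 total).

['aw', '#1xi0']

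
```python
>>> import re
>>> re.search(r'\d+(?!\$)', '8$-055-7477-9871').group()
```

'055'

`(?!…)`/`(?<!…)` only lets a position through if the neighbouring text does NOT match; no characters are consumed.
The match spans [3:6] → '055'.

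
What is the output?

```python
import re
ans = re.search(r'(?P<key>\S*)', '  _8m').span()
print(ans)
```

Pattern: zero or more of a non-whitespace character (captured as 'key').
`search` walks the string left to right and returns the first match it finds.
The match spans [0:0] → ''.
Captured: group 1 = ''.

(0, 0)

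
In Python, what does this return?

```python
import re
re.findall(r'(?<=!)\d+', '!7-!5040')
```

The `(?=…)`/`(?<=…)` assertion just peeks at neighbouring text; it doesn't advance the match position.
No capturing groups, so `findall` returns the 2 full match strings.

['7', '5040']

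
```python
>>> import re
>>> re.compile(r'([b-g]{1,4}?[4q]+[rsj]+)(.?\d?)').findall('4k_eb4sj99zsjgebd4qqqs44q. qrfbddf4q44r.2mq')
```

This matches 1 to 4 of a character in [b-g] (lazy), then one or more of one of [4q], then one or more of one of [rsj] (captured); then optionally any character, then optionally a digit (captured).
Walking the string: at [3:10] match 'eb4sj99', groups = ('eb4sj', '99'); at [13:24] match 'gebd4qqqs44', groups = ('gebd4qqqs', '44'); at [30:41] match 'bddf4q44r.2', groups = ('bddf4q44r', '.2').
`findall` packs the 2 group values into a tuple for every match.

[('eb4sj', '99'), ('gebd4qqqs', '44'), ('bddf4q44r', '.2')]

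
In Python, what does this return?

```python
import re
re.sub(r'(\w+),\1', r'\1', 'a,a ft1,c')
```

After group 1 captures some text, `\1` only succeeds where that same text appears again.
The replacement refers to a captured group, so each match is rewritten using its own captured text.

'a ft1,c'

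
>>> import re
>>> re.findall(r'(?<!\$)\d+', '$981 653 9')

['81', '653', '9']

The negative lookaround is zero-width — it rules out positions where the adjacent text would match, without consuming anything.
Matches: at [2:4] → '81'; at [5:8] → '653'; at [9:10] → '9'.
Since nothing is captured, `findall` lists the 3 matched substrings directly.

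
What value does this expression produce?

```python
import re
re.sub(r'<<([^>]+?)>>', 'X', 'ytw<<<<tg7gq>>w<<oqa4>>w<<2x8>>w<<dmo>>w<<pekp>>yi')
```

'ytwXwXwXwXwXyi'

Matches: at [3:14] → '<<<<tg7gq>>'; at [15:23] → '<<oqa4>>'; at [24:31] → '<<2x8>>'; at [32:39] → '<<dmo>>'; at [40:48] → '<<pekp>>'.
`sub` substitutes 'X' at each match site.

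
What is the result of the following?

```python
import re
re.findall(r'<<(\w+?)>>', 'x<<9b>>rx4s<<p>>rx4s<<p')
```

['9b', 'p']

Scanning left to right: at [1:7] match '<<9b>>', group 1 = '9b'; at [11:16] match '<<p>>', group 1 = 'p'.
`findall` collects group 1 from each match (2 total).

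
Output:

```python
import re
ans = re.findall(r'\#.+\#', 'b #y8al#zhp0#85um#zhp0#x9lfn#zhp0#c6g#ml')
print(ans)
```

Matches: at [2:38] → '#y8al#zhp0#85um#zhp0#x9lfn#zhp0#c6g#'.
No capturing groups, so `findall` returns the 1 full match string.

['#y8al#zhp0#85um#zhp0#x9lfn#zhp0#c6g#']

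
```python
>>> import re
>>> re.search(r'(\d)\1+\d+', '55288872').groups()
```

('5',)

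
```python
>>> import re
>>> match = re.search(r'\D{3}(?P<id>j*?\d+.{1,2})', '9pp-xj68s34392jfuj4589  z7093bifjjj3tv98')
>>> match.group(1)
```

The match spans [2:10] → 'p-xj68s3'.
Captured: group 1 = 'j68s3'.

'j68s3'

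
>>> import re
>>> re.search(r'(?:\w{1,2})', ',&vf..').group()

'vf'

The match spans [2:4] → 'vf'.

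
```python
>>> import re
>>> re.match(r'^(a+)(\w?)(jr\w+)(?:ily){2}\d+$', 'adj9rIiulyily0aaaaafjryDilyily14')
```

This matches anchored at the start of the string; then one or more of a literal 'a' (captured); then optionally a word character (captured); then the literal 'jr', then one or more of a word character (captured); then the literal 'ily' repeated 2 times, then one or more of a digit; then anchored at the end.
`re.match` won't scan ahead — the pattern has to work from the very first character.
Here the pattern fails at index 0, so the call returns None.

None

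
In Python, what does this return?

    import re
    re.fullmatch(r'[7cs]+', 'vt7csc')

None

This matches one or more of one of [7cs].
`fullmatch` succeeds only if the pattern covers the string from start to end.
Here the pattern can't cover the whole string, so the call returns None.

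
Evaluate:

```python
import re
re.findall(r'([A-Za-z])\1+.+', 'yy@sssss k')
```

`\1` is not a pattern — it's the concrete string captured by group 1, re-applied verbatim.
Walking the string: at [0:10] match 'yy@sssss k', group 1 = 'y'.
One capturing group, so `findall` returns just the captured substring from the one match — 1 in all.

['y']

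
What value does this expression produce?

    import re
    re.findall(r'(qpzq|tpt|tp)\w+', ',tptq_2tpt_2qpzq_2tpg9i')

['tpt']

Branches in `(...|...)` are attempted left-to-right; the first branch that allows the whole pattern to succeed is taken.
With a single group, `findall` returns only what that group captured — 1 item.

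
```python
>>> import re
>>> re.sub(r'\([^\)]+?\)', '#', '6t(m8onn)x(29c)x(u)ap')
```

'6t#x#x#ap'

Every occurrence is swapped for '#'.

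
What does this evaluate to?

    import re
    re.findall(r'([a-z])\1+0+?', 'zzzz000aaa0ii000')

['z', 'a', 'i']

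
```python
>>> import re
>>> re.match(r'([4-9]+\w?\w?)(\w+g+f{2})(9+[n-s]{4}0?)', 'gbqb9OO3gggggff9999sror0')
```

None

`re.match` only tries the pattern at the start of the string.
Here the string doesn't start with a match, so the call returns None.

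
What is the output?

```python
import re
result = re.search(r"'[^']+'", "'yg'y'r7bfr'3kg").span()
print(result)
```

(0, 4)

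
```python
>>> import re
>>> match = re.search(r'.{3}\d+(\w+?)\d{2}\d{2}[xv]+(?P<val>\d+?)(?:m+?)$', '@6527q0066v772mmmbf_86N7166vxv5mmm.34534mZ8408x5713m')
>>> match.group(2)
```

'5713'

This matches exactly 3 of any character, then one or more of a digit; then one or more of a word character (lazy) (captured); then exactly 2 of a digit, then exactly 2 of a digit, then one or more of one of [xv]; then one or more of a digit (lazy) (captured as 'val'); then one or more of a literal 'm' (lazy) (non-capturing group); then anchored at the end.
`re.search` scans for the first position where the pattern succeeds.
The match spans [32:52] → 'mm.34534mZ8408x5713m'.
Captured: group 1 = 'mZ', group 2 = '5713'.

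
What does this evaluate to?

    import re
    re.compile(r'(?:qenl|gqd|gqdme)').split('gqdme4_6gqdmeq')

['', 'me4_6', 'meq']

Branches in `(...|...)` are attempted left-to-right; the first branch that allows the whole pattern to succeed is taken.
Matches to split on: at [0:3] → 'gqd'; at [8:11] → 'gqd'.
`split` removes every match and returns the 3 fragments in between.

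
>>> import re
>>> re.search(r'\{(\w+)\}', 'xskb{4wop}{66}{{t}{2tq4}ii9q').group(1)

The match spans [4:10] → '{4wop}'.
Captured: group 1 = '4wop'.

'4wop'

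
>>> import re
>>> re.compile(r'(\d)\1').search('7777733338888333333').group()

`\1` is not a pattern — it's the concrete string captured by group 1, re-applied verbatim.
The match spans [0:2] → '77'.

'77'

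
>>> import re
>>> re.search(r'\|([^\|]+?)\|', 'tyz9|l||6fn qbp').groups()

`re.search` tries every starting position until one works.
The match spans [4:7] → '|l|'.
Captured: group 1 = 'l'.

('l',)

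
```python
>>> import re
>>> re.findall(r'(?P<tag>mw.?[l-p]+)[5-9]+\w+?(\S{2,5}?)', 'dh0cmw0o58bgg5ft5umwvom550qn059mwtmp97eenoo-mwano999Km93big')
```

The pattern matches the literal 'mw', then optionally any character, then one or more of a character in [l-p] (captured as 'tag'); then one or more of a character in [5-9], then one or more of a word character (lazy); then 2 to 5 of a non-whitespace character (lazy) (captured).
The `?` after the quantifier makes it lazy — it takes as little as possible before letting the rest of the pattern try.
Walking the string: at [4:13] match 'mw0o58bgg', groups = ('mw0o', 'gg'); at [18:28] match 'mwvom550qn', groups = ('mwvom', 'qn'); at [31:41] match 'mwtmp97een', groups = ('mwtmp', 'en'); at [44:55] match 'mwano999Km9', groups = ('mwano', 'm9').
Multiple groups make `findall` return tuples — one 2-tuple for each match.

[('mw0o', 'gg'), ('mwvom', 'qn'), ('mwtmp', 'en'), ('mwano', 'm9')]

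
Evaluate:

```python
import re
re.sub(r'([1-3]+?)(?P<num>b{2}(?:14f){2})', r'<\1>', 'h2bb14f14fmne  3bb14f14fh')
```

'h<2>mne  <3>h'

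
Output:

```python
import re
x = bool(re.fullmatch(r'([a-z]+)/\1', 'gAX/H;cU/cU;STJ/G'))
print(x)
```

False

`fullmatch` succeeds only if the pattern covers the string from start to end.
Here there's no way to consume every character, so the call returns None, and `bool(None)` is False.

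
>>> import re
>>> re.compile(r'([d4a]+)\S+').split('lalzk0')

The pattern matches one or more of one of [d4a] (captured); then one or more of a non-whitespace character.
Matches to split on: at [1:6] → 'alzk0'.
The group in the pattern means `split` returns the separators' captures alongside the pieces.

['l', 'a', '']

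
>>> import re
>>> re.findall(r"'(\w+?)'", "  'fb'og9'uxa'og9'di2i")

['fb', 'uxa']

Walking the string: at [2:6] match "'fb'", group 1 = 'fb'; at [9:14] match "'uxa'", group 1 = 'uxa'.
`findall` collects group 1 from each match (2 total).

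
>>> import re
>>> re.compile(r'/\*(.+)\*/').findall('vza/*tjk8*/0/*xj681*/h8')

Matches: at [3:21] match '/*tjk8*/0/*xj681*/', group 1 = 'tjk8*/0/*xj681'.
Because there's exactly one group, `findall` drops the full match and keeps group 1 from the one hit.

['tjk8*/0/*xj681']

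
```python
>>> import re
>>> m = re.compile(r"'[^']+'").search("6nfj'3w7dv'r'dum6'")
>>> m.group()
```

Unlike `match`, `search` isn't anchored — it looks for the pattern anywhere in the string.
The match spans [4:11] → "'3w7dv'".

"'3w7dv'"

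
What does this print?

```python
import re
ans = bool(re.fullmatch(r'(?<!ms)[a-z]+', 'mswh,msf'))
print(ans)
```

False

A negative assertion filters positions out without eating any characters.
`re.fullmatch` is like wrapping the pattern in `^…$` (in single-line mode).
Here the string isn't matched end-to-end, so the call returns None, and `bool(None)` is False.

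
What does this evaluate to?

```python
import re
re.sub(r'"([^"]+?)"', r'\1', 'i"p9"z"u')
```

'ip9z"u'

`\1` in the replacement pulls in group 1's text for each match.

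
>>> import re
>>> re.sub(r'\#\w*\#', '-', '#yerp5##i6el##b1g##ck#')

Each match is replaced by '-'.

'----'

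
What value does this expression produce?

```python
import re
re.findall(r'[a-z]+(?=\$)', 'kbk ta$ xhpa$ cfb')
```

['ta', 'xhpa']

Lookahead/lookbehind check context without consuming it, so the matched span excludes the asserted characters.
With no groups in the pattern, `findall` gives back each whole match — 2 here.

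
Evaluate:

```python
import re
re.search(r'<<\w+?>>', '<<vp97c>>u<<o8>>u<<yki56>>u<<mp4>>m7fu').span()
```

The match spans [0:9] → '<<vp97c>>'.

(0, 9)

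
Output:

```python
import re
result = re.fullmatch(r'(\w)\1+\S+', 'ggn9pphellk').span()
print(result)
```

(0, 11)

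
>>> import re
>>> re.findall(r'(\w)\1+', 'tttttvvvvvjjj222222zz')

['t', 'v', 'j', '2', 'z']

`\1` has to match the exact text group 1 already captured.
Matches: at [0:5] match 'ttttt', group 1 = 't'; at [5:10] match 'vvvvv', group 1 = 'v'; at [10:13] match 'jjj', group 1 = 'j'; at [13:19] match '222222', group 1 = '2'; at [19:21] match 'zz', group 1 = 'z'.
Because there's exactly one group, `findall` drops the full match and keeps group 1 from each hit.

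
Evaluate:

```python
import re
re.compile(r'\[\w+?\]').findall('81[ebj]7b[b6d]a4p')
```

['[ebj]', '[b6d]']

Matches: at [2:7] → '[ebj]'; at [9:14] → '[b6d]'.
No capturing groups, so `findall` returns the 2 full match strings.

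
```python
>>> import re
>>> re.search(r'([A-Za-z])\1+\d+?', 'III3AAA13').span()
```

A backreference is literal: `\1` must see the identical characters the first group matched.
`search` walks the string left to right and returns the first match it finds.
The match spans [0:4] → 'III3'.
Captured: group 1 = 'I'.

(0, 4)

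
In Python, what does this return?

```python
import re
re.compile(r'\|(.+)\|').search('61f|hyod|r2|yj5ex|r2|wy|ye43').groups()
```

('hyod|r2|yj5ex|r2|wy',)

The match spans [3:24] → '|hyod|r2|yj5ex|r2|wy|'.
Captured: group 1 = 'hyod|r2|yj5ex|r2|wy'.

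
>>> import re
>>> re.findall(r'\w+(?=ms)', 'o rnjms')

The `(?=…)`/`(?<=…)` assertion just peeks at neighbouring text; it doesn't advance the match position.
No capturing groups, so `findall` returns the 1 full match string.

['rnj']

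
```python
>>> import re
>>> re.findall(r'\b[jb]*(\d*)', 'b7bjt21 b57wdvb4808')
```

['7', '', '57', '']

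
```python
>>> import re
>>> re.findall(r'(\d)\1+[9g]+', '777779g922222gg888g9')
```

['7', '2', '8']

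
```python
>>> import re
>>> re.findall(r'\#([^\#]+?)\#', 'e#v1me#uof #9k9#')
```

Walking the string: at [1:7] match '#v1me#', group 1 = 'v1me'; at [11:16] match '#9k9#', group 1 = '9k9'.
With a single group, `findall` returns only what that group captured — 2 items.

['v1me', '9k9']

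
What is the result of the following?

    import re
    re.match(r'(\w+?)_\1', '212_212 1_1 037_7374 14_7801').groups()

('212',)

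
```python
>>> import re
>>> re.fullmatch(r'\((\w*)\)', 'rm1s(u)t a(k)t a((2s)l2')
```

`re.fullmatch` is like wrapping the pattern in `^…$` (in single-line mode).
Here the string isn't matched end-to-end, so the call returns None.

None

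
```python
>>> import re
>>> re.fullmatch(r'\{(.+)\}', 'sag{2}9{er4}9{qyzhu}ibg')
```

None

`fullmatch` succeeds only if the pattern covers the string from start to end.
Here there's no way to consume every character, so the call returns None.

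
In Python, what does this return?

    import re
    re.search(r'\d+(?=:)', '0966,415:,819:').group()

The positive lookaround only admits positions where the adjacent text matches; those characters stay outside the span.
`search` walks the string left to right and returns the first match it finds.
The match spans [5:8] → '415'.

'415'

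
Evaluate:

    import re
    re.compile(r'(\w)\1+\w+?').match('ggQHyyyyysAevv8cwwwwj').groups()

A backreference is literal: `\1` must see the identical characters the first group matched.
With `match`, the pattern is implicitly anchored at the beginning.
The match spans [0:3] → 'ggQ'.
Captured: group 1 = 'g'.

('g',)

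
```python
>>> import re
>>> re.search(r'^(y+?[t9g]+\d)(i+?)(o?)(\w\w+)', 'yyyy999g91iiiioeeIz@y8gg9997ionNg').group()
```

The pattern matches anchored at the start of the string; then one or more of a literal 'y' (lazy), then one or more of one of [t9g], then a digit (captured); then one or more of a literal 'i' (lazy) (captured); then optionally a literal 'o' (captured); then a word character, then one or more of a word character (captured).
`re.search` scans for the first position where the pattern succeeds.
The match spans [0:19] → 'yyyy999g91iiiioeeIz'.
Captured: group 1 = 'yyyy999g91', group 2 = 'i', group 3 = '', group 4 = 'iiioeeIz'.

'yyyy999g91iiiioeeIz'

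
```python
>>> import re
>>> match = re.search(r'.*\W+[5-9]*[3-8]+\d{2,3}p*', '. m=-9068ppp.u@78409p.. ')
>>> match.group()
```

'. m=-9068ppp.u@78409p'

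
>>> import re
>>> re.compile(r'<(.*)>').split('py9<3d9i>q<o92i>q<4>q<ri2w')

Matches to split on: at [3:20] → '<3d9i>q<o92i>q<4>'.
The group in the pattern means `split` returns the separators' captures alongside the pieces.

['py9', '3d9i>q<o92i>q<4', 'q<ri2w']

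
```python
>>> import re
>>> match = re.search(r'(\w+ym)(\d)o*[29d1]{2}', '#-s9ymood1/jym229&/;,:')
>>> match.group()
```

'jym229'

The match spans [11:17] → 'jym229'.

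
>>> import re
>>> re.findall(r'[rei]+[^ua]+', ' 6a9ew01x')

['ew01x']

This matches one or more of one of [rei]; then one or more of any character except [ua].
`findall` yields the raw match text (1 of them) because the pattern has no groups.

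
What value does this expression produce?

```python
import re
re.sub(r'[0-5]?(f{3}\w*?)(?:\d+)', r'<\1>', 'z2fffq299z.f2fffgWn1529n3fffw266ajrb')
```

'z<fffq>z.f<fffgWn>n<fffw>ajrb'

A `+?`/`*?`/`{m,n}?` starts at its minimum and grows only as far as needed for what follows to match.
The replacement refers to a captured group, so each match is rewritten using its own captured text.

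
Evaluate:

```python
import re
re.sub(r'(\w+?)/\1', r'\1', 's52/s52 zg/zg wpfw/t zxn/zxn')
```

's52 zg wpfw/t zxn'

`\1` has to match the exact text group 1 already captured.
`\1` in the replacement pulls in group 1's text for each match.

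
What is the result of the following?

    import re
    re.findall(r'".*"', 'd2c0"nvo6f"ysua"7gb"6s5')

['"nvo6f"ysua"7gb"']

Matches: at [4:20] → '"nvo6f"ysua"7gb"'.
No capturing groups, so `findall` returns the 1 full match string.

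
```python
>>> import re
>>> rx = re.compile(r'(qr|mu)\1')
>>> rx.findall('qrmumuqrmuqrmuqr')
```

['mu']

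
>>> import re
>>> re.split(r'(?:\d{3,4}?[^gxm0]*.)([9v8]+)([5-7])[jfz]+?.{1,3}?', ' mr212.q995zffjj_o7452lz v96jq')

The pattern matches 3 to 4 of a digit (lazy), then zero or more of any character except [gxm0], then any character (non-capturing group); then one or more of one of [9v8] (captured); then a character in [5-7] (captured); then one or more of one of [jfz] (lazy), then 1 to 3 of any character (lazy).
Matches to split on: at [3:30] → '212.q995zffjj_o7452lz v96jq'.
The group in the pattern means `split` returns the separators' captures alongside the pieces.

[' mr', '9', '6', '']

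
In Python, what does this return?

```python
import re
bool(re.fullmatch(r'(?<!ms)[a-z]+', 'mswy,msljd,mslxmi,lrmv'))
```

`re.fullmatch` requires the pattern to consume the entire string.
Here the string isn't matched end-to-end, so the call returns None, and `bool(None)` is False.

False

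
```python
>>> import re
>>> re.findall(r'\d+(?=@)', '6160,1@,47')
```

['1']

Because the assertion is zero-width, the text it checks is not consumed and won't appear in the result.
Walking the string: at [5:6] → '1'.
`findall` yields the raw match text (1 of them) because the pattern has no groups.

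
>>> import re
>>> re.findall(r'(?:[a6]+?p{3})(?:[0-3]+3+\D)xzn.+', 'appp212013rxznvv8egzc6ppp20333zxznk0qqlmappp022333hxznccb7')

This matches one or more of one of [a6] (lazy), then exactly 3 of a literal 'p' (non-capturing group); then one or more of a character in [0-3], then one or more of a literal '3', then a non-digit (non-capturing group); then the literal 'xzn', then one or more of any character.
Scanning left to right: at [0:58] → 'appp212013rxznvv8egzc6ppp20333zxznk0qqlmappp022333hxznccb7'.
With no groups in the pattern, `findall` gives back each whole match — 1 here.

['appp212013rxznvv8egzc6ppp20333zxznk0qqlmappp022333hxznccb7']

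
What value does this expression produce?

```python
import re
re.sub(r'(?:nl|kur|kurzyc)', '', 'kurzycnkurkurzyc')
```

'zycnzyc'

`|` is ordered: at each position the engine commits to the first alternative that works.
Matches: at [0:3] → 'kur'; at [7:10] → 'kur'; at [10:13] → 'kur'.
Each match is replaced by ''.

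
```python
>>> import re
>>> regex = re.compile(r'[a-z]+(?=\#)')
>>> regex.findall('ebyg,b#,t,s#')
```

Because the assertion is zero-width, the text it checks is not consumed and won't appear in the result.
Scanning left to right: at [5:6] → 'b'; at [10:11] → 's'.
Since nothing is captured, `findall` lists the 2 matched substrings directly.

['b', 's']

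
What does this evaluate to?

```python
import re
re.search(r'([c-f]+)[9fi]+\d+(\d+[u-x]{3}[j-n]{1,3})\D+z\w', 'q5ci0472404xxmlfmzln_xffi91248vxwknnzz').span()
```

(22, 38)

The pattern matches one or more of a character in [c-f] (captured); then one or more of one of [9fi], then one or more of a digit; then one or more of a digit, then exactly 3 of a character in [u-x], then 1 to 3 of a character in [j-n] (captured); then one or more of a non-digit; then a literal 'z', then a word character.
`re.search` scans for the first position where the pattern succeeds.
The match spans [22:38] → 'ffi91248vxwknnzz'.
Captured: group 1 = 'ff', group 2 = '8vxwkn'.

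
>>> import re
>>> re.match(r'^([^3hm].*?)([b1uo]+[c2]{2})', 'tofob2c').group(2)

'ob2c'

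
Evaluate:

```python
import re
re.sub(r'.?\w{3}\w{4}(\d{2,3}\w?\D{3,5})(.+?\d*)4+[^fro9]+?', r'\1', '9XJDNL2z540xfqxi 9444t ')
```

The replacement refers to a captured group, so each match is rewritten using its own captured text.

'540xfqxi  '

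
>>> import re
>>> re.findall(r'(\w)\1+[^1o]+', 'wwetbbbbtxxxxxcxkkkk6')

['w']

After group 1 captures some text, `\1` only succeeds where that same text appears again.
With a single group, `findall` returns only what that group captured — 1 item.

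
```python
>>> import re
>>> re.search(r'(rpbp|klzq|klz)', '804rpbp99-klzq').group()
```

'rpbp'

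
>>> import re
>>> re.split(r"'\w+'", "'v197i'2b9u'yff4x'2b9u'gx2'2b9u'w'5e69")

['', '2b9u', '2b9u', '2b9u', '5e69']

`split` removes every match and returns the 5 fragments in between.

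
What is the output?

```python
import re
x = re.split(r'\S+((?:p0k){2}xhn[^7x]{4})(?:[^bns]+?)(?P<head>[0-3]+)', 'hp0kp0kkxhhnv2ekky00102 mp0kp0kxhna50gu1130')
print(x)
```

The pattern matches one or more of a non-whitespace character; then the literal 'p0k' repeated 2 times, then the literal 'xhn', then exactly 4 of any character except [7x] (captured); then one or more of any character except [bns] (lazy) (non-capturing group); then one or more of a character in [0-3] (captured as 'head').
Matches to split on: at [24:43] → 'mp0kp0kxhna50gu1130'.
The group in the pattern means `split` returns the separators' captures alongside the pieces.

['hp0kp0kkxhhnv2ekky00102 ', 'p0kp0kxhna50g', '1130', '']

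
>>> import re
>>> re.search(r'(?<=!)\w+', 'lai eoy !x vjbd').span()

(9, 10)

Because the assertion is zero-width, the text it checks is not consumed and won't appear in the result.
Unlike `match`, `search` isn't anchored — it looks for the pattern anywhere in the string.
The match spans [9:10] → 'x'.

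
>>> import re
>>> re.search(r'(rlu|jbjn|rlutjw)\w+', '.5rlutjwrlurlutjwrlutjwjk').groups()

('rlu',)

The match spans [2:25] → 'rlutjwrlurlutjwrlutjwjk'.
Captured: group 1 = 'rlu'.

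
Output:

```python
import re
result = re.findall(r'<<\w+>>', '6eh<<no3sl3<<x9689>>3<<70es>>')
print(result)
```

With no groups in the pattern, `findall` gives back each whole match — 2 here.

['<<x9689>>', '<<70es>>']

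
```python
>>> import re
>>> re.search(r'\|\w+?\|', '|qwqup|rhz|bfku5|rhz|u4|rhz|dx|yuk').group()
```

'|qwqup|'

Unlike `match`, `search` isn't anchored — it looks for the pattern anywhere in the string.
The match spans [0:7] → '|qwqup|'.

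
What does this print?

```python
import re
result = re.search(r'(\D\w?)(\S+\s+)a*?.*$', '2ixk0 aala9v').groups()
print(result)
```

The match spans [1:12] → 'ixk0 aala9v'.
Captured: group 1 = 'ix', group 2 = 'k0 '.

('ix', 'k0 ')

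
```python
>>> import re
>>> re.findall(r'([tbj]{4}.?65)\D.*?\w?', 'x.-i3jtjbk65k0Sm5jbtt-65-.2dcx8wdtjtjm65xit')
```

['jtjbk65', 'jbtt-65', 'tjtjm65']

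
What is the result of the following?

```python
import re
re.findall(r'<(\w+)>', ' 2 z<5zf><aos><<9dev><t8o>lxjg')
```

`findall` collects group 1 from each match (4 total).

['5zf', 'aos', '9dev', 't8o']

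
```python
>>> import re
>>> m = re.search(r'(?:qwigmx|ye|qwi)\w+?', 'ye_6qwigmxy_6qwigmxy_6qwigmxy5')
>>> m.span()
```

(0, 3)

`search` walks the string left to right and returns the first match it finds.
The match spans [0:3] → 'ye_'.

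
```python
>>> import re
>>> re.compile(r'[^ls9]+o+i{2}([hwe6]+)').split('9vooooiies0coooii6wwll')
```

Pattern: one or more of any character except [ls9], then one or more of a literal 'o', then exactly 2 of the literal 'i'; then one or more of one of [hwe6] (captured).
Matches to split on: at [1:9] → 'vooooiie'; at [10:20] → '0coooii6ww'.
`re.split` interleaves the captured-group text with the surrounding fragments.

['9', 'e', 's', '6ww', 'll']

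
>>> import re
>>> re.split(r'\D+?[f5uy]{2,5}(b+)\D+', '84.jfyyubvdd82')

Pattern: one or more of a non-digit (lazy), then 2 to 5 of one of [f5uy]; then one or more of a literal 'b' (captured); then one or more of a non-digit.
Matches to split on: at [2:12] → '.jfyyubvdd'.
The group in the pattern means `split` returns the separators' captures alongside the pieces.

['84', 'b', '82']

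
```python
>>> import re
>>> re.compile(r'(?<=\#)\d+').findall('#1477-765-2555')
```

The lookaround is zero-width — it requires the adjacent text to match without consuming it, so the asserted text isn't part of the match.
Scanning left to right: at [1:5] → '1477'.
With no groups in the pattern, `findall` gives back each whole match — 1 here.

['1477']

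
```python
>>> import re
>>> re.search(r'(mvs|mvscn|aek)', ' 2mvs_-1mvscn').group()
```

The match spans [2:5] → 'mvs'.

'mvs'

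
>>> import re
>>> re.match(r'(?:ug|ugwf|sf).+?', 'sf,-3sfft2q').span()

(0, 3)

`match` is anchored at position 0; if the pattern doesn't fit there, it returns None.
The match spans [0:3] → 'sf,'.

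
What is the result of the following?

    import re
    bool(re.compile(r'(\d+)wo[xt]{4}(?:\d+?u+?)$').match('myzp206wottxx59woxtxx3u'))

False

This matches one or more of a digit (captured); then the literal 'wo', then exactly 4 of one of [xt]; then one or more of a digit (lazy), then one or more of a literal 'u' (lazy) (non-capturing group); then anchored at the end.
`re.match` won't scan ahead — the pattern has to work from the very first character.
Here the string doesn't start with a match, so the call returns None, and `bool(None)` is False.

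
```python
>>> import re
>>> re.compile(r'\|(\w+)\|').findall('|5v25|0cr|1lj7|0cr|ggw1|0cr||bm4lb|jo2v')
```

Scanning left to right: at [0:6] match '|5v25|', group 1 = '5v25'; at [9:15] match '|1lj7|', group 1 = '1lj7'; at [18:24] match '|ggw1|', group 1 = 'ggw1'; at [28:35] match '|bm4lb|', group 1 = 'bm4lb'.
Because there's exactly one group, `findall` drops the full match and keeps group 1 from each hit.

['5v25', '1lj7', 'ggw1', 'bm4lb']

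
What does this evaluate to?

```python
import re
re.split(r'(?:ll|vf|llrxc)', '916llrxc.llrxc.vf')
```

Alternation isn't longest-match — the leftmost alternative that fits at this position is chosen.
Matches to split on: at [3:5] → 'll'; at [9:11] → 'll'; at [15:17] → 'vf'.
`split` removes every match and returns the 4 fragments in between.

['916', 'rxc.', 'rxc.', '']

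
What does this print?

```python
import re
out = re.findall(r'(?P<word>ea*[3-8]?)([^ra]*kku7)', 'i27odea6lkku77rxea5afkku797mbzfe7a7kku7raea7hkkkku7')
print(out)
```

This matches the literal 'e', then zero or more of the literal 'a', then optionally a character in [3-8] (captured as 'word'); then zero or more of any character except [ra], then the literal 'k', then the literal 'ku7' (captured).
Scanning left to right: at [5:13] match 'ea6lkku7', groups = ('ea6', 'lkku7'); at [41:51] match 'ea7hkkkku7', groups = ('ea7', 'hkkkku7').
Multiple groups make `findall` return tuples — one 2-tuple for each match.

[('ea6', 'lkku7'), ('ea7', 'hkkkku7')]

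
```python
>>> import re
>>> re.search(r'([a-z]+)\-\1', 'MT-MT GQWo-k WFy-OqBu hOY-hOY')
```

None

After group 1 captures some text, `\1` only succeeds where that same text appears again.
`re.search` tries every starting position until one works.
Here no position works, so the call returns None.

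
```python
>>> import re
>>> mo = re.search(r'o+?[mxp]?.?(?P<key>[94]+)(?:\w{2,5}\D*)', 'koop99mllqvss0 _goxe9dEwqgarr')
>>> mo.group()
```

This matches one or more of a literal 'o' (lazy), then optionally one of [mxp], then optionally any character; then one or more of one of [94] (captured as 'key'); then 2 to 5 of a word character, then zero or more of a non-digit (non-capturing group).
The match spans [1:13] → 'oop99mllqvss'.

'oop99mllqvss'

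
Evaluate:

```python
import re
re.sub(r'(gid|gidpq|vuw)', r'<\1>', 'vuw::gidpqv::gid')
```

'<vuw>::<gid>pqv::<gid>'

`|` is ordered: at each position the engine commits to the first alternative that works.
Matches: at [0:3] → 'vuw'; at [5:8] → 'gid'; at [13:16] → 'gid'.
Each match is replaced using the text its own group 1 captured.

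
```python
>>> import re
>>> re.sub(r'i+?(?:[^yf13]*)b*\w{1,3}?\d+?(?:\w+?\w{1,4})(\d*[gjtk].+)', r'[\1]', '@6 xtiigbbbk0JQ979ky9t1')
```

Pattern: one or more of a literal 'i' (lazy); then zero or more of any character except [yf13] (non-capturing group); then zero or more of the literal 'b', then 1 to 3 of a word character (lazy), then one or more of a digit (lazy); then one or more of a word character (lazy), then 1 to 4 of a word character (non-capturing group); then zero or more of a digit, then one of [gjtk], then one or more of any character (captured).
Matches: at [5:23] → 'iigbbbk0JQ979ky9t1'.
Each match is replaced using the text its own group 1 captured.

'@6 xt[t1]'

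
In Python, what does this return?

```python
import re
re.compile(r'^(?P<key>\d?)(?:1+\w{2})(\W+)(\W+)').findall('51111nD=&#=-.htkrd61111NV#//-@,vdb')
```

This matches anchored at the start of the string; then optionally a digit (captured as 'key'); then one or more of a literal '1', then exactly 2 of a word character (non-capturing group); then one or more of a non-word character (captured); then one or more of a non-word character (captured).
Scanning left to right: at [0:13] match '51111nD=&#=-.', groups = ('5', '=&#=-', '.').
Multiple groups make `findall` return tuples — one 3-tuple for the one match.

[('5', '=&#=-', '.')]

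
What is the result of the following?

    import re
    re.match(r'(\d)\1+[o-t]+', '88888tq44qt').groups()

The match spans [0:7] → '88888tq'.
Captured: group 1 = '8'.

('8',)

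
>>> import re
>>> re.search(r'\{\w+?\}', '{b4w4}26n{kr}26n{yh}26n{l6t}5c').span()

(0, 6)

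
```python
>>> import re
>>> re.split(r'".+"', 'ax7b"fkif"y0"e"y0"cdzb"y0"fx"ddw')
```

Matches to split on: at [4:29] → '"fkif"y0"e"y0"cdzb"y0"fx"'.
Each match becomes a cut point; 2 segments remain.

['ax7b', 'ddw']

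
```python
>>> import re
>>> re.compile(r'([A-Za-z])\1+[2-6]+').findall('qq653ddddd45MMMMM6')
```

A backreference is literal: `\1` must see the identical characters the first group matched.
Walking the string: at [0:5] match 'qq653', group 1 = 'q'; at [5:12] match 'ddddd45', group 1 = 'd'; at [12:18] match 'MMMMM6', group 1 = 'M'.
Because there's exactly one group, `findall` drops the full match and keeps group 1 from each hit.

['q', 'd', 'M']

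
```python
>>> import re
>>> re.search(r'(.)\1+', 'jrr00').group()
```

'rr'

The backreference `\1` re-matches whatever the first group consumed, character for character.
`search` walks the string left to right and returns the first match it finds.
The match spans [1:3] → 'rr'.
Captured: group 1 = 'r'.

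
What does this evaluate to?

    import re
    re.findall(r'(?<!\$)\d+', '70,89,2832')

['70', '89', '2832']

Because the assertion is negative and zero-width, positions next to the forbidden text are skipped.
Scanning left to right: at [0:2] → '70'; at [3:5] → '89'; at [6:10] → '2832'.
Since nothing is captured, `findall` lists the 3 matched substrings directly.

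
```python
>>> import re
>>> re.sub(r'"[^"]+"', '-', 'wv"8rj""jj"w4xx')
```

`sub` substitutes '-' at each match site.

'wv--w4xx'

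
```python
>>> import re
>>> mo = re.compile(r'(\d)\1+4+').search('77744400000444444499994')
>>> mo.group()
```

After group 1 captures some text, `\1` only succeeds where that same text appears again.
The match spans [0:6] → '777444'.

'777444'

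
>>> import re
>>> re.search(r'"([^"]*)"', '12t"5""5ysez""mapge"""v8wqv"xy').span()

The match spans [3:6] → '"5"'.

(3, 6)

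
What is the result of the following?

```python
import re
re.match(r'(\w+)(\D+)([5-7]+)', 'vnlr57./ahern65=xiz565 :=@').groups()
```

('vnlr57', './ahern', '65')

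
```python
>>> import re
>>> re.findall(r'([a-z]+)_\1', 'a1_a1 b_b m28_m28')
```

['b']

The backreference `\1` re-matches whatever the first group consumed, character for character.
Matches: at [6:9] match 'b_b', group 1 = 'b'.
One capturing group, so `findall` returns just the captured substring from the one match — 1 in all.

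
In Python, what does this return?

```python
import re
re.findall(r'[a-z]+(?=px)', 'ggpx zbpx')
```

The `(?=…)`/`(?<=…)` assertion just peeks at neighbouring text; it doesn't advance the match position.
Walking the string: at [0:2] → 'gg'; at [5:7] → 'zb'.
Since nothing is captured, `findall` lists the 2 matched substrings directly.

['gg', 'zb']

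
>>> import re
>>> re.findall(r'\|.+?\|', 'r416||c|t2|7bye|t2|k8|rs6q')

Since nothing is captured, `findall` lists the 3 matched substrings directly.

['||c|', '|7bye|', '|k8|']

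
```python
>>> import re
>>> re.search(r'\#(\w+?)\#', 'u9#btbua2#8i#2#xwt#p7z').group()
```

`re.search` tries every starting position until one works.
The match spans [2:10] → '#btbua2#'.
Captured: group 1 = 'btbua2'.

'#btbua2#'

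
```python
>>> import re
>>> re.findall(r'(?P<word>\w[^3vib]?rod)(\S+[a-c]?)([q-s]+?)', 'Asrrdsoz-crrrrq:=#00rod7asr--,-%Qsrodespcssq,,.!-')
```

[('00rod', '7asr--,-%Qsrodespcss', 'q')]

The pattern matches a word character, then optionally any character except [3vib], then the literal 'rod' (captured as 'word'); then one or more of a non-whitespace character, then optionally a character in [a-c] (captured); then one or more of a character in [q-s] (lazy) (captured).
`findall` packs the 3 group values into a tuple for every match.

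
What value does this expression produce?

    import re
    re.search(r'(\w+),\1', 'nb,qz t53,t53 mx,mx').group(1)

't53'

The match spans [6:13] → 't53,t53'.
Captured: group 1 = 't53'.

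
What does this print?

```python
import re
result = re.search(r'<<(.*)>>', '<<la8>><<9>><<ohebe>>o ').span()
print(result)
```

`search` walks the string left to right and returns the first match it finds.
The match spans [0:21] → '<<la8>><<9>><<ohebe>>'.
Captured: group 1 = 'la8>><<9>><<ohebe'.

(0, 21)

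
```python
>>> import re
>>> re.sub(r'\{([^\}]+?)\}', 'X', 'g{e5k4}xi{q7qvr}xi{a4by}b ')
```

'gXxiXxiXb '

Each match is replaced by 'X'.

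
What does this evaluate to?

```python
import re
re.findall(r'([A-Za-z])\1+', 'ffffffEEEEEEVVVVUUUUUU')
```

A backreference is literal: `\1` must see the identical characters the first group matched.
Walking the string: at [0:6] match 'ffffff', group 1 = 'f'; at [6:12] match 'EEEEEE', group 1 = 'E'; at [12:16] match 'VVVV', group 1 = 'V'; at [16:22] match 'UUUUUU', group 1 = 'U'.
With a single group, `findall` returns only what that group captured — 4 items.

['f', 'E', 'V', 'U']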